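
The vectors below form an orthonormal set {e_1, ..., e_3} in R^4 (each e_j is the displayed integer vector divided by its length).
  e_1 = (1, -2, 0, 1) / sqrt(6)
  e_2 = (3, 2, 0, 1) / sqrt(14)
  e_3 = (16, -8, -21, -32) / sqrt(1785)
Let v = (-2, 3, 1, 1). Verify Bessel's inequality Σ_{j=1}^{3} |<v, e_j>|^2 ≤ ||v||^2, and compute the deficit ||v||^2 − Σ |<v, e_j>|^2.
Σ |<v, e_j>|^2 = 1266/85; ||v||^2 = 15; deficit = 9/85

Write each e_j = u_j / sqrt(<u_j, u_j>) where u_j is the displayed integer vector. Then <v, e_j> = <v, u_j> / sqrt(<u_j, u_j>), so |<v, e_j>|^2 = <v, u_j>^2 / <u_j, u_j>.
Coefficients: <v, e_1> = -7/sqrt(6), <v, e_2> = 1/sqrt(14), <v, e_3> = -109/sqrt(1785).
Square and sum: Σ |<v, e_j>|^2 = 1266/85.
Compute ||v||^2 = v·v = 15.
Deficit = 15 − 1266/85 = 9/85 ≥ 0, confirming Bessel's inequality. (The deficit equals ||v − Σ <v,e_j> e_j||^2, the squared distance from v to span{e_j}.)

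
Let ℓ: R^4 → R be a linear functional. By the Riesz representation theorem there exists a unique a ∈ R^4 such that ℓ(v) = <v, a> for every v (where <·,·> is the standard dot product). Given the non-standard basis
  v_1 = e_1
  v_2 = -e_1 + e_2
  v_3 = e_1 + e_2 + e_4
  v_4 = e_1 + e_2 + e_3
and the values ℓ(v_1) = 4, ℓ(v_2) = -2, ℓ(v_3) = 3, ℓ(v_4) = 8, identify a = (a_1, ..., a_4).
a = (4, 2, 2, -3)

Write a = (a_1, ..., a_4) in the standard basis. For each basis vector v_i, ℓ(v_i) = <v_i, a> is a linear equation in the a_j's. Collect the n equations into a matrix system V a = ℓ, where row i of V is v_i (expressed in the standard basis). Since V is invertible (lower-triangular with 1s on the diagonal, up to permutation), solve by back-substitution:
  V =
[[1, 0, 0, 0],
 [-1, 1, 0, 0],
 [1, 1, 0, 1],
 [1, 1, 1, 0]]
  V a = (4, -2, 3, 8)
Solving gives a = (4, 2, 2, -3).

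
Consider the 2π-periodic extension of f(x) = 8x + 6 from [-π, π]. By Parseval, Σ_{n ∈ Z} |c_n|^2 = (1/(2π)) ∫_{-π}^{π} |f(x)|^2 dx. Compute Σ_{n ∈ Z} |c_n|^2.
Σ |c_n|^2 = 64π^2/3 + 36

Expand and integrate term by term over [-π, π]:
  ∫ (8x)^2 dx = 64·(2π^3/3); ∫ 2·8·(6)·x dx = 0 (odd integrand); ∫ 6^2 dx = 36·2π.
So (1/(2π)) ∫_{-π}^{π} (8x + 6)^2 dx = 64π^2/3 + 36 = 64π^2/3 + 36.
Parseval ⇒ Σ |c_n|^2 = 64π^2/3 + 36.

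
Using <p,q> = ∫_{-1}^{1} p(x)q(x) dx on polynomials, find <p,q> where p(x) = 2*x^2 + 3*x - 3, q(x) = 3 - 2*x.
<p,q> = -18

Expand the product: p(x)·q(x) = -4*x^3 + 15*x - 9.
∫_{-1}^{1} of each monomial x^k gives [2/(k+1) if k even, 0 if k odd]. Integrating term-by-term (or equivalently evaluating the antiderivative F(x) = -x^4 + 15*x^2/2 - 9*x at the endpoints):
  F(1) − F(−1) = -5/2 − (31/2) = -18.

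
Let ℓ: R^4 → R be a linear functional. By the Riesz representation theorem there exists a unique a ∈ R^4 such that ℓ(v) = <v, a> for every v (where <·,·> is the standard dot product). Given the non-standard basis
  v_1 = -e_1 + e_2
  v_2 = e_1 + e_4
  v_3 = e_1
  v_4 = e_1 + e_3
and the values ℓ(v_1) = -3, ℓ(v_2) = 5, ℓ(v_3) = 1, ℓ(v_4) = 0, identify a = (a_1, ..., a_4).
a = (1, -2, -1, 4)

Write a = (a_1, ..., a_4) in the standard basis. For each basis vector v_i, ℓ(v_i) = <v_i, a> is a linear equation in the a_j's. Collect the n equations into a matrix system V a = ℓ, where row i of V is v_i (expressed in the standard basis). Since V is invertible (lower-triangular with 1s on the diagonal, up to permutation), solve by back-substitution:
  V =
[[-1, 1, 0, 0],
 [1, 0, 0, 1],
 [1, 0, 0, 0],
 [1, 0, 1, 0]]
  V a = (-3, 5, 1, 0)
Solving gives a = (1, -2, -1, 4).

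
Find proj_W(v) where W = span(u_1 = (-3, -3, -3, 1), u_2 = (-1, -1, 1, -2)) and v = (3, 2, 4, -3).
proj_W(v) = (95/39, 95/39, 163/39, -37/13)

Set up U = [u_1 | ... | u_2] ∈ R^(4×2). The projector onto W = col(U) is P = U (U^T U)^(-1) U^T.
Compute U^T U =
  [28, 1]
  [1, 7],
and U^T v = (-30, 5).
Solve U^T U · c = U^T v for the coefficients: c = (-43/39, 34/39). The projection is proj_W(v) = U c.
Check: (v - proj_W(v)) · u_1 = 0  (should be 0).
Check: (v - proj_W(v)) · u_2 = 0  (should be 0).
Result: proj_W(v) = (95/39, 95/39, 163/39, -37/13).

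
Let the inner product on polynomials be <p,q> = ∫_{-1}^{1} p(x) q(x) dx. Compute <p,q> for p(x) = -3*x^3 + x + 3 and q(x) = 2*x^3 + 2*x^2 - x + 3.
<p,q> = 454/21

Expand the product: p(x)·q(x) = -6*x^6 - 6*x^5 + 5*x^4 - x^3 + 5*x^2 + 9.
∫_{-1}^{1} of each monomial x^k gives [2/(k+1) if k even, 0 if k odd]. Integrating term-by-term (or equivalently evaluating the antiderivative F(x) = -6*x^7/7 - x^6 + x^5 - x^4/4 + 5*x^3/3 + 9*x at the endpoints):
  F(1) − F(−1) = 803/84 − (-1013/84) = 454/21.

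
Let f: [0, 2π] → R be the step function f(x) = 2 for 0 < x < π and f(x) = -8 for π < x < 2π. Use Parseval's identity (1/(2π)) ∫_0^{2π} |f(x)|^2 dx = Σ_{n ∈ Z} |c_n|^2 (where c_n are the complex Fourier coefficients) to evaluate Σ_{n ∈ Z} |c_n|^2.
Σ |c_n|^2 = 34

Parseval equates the L^2 energy of f (normalised by 1/(2π)) with the ℓ^2 sum of its Fourier coefficients: (1/(2π)) ∫_0^{2π} |f|^2 = Σ |c_n|^2.
Compute the left side: (1/(2π)) [∫_0^π 2^2 dx + ∫_π^{2π} (-8)^2 dx] = (1/(2π)) · (4π + 64π) = (4 + 64)/2 = 34.
So Σ_{n ∈ Z} |c_n|^2 = 34.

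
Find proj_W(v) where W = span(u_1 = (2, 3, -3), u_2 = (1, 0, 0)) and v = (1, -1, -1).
proj_W(v) = (1, 0, 0)

Set up U = [u_1 | ... | u_2] ∈ R^(3×2). The projector onto W = col(U) is P = U (U^T U)^(-1) U^T.
Compute U^T U =
  [22, 2]
  [2, 1],
and U^T v = (2, 1).
Solve U^T U · c = U^T v for the coefficients: c = (0, 1). The projection is proj_W(v) = U c.
Check: (v - proj_W(v)) · u_1 = 0  (should be 0).
Check: (v - proj_W(v)) · u_2 = 0  (should be 0).
Result: proj_W(v) = (1, 0, 0).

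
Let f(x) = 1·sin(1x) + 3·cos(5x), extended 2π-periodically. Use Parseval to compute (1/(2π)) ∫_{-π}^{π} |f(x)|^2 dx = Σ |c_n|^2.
Σ |c_n|^2 = 5

Expand |f|^2 and use orthogonality of {sin(nx), cos(mx)} on [-π, π]:
  ∫_{-π}^{π} sin(nx)^2 dx = π, ∫ cos(mx)^2 dx = π, and cross terms integrate to 0.
So ∫_{-π}^{π} f(x)^2 dx = 1^2 · π + 3^2 · π = (1 + 9)π.
Divide by 2π: (1 + 9)/2 = 5.
By Parseval, this equals Σ |c_n|^2.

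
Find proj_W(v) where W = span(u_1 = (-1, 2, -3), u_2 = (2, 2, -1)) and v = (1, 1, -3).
proj_W(v) = (41/101, 206/101, -213/101)

Set up U = [u_1 | ... | u_2] ∈ R^(3×2). The projector onto W = col(U) is P = U (U^T U)^(-1) U^T.
Compute U^T U =
  [14, 5]
  [5, 9],
and U^T v = (10, 7).
Solve U^T U · c = U^T v for the coefficients: c = (55/101, 48/101). The projection is proj_W(v) = U c.
Check: (v - proj_W(v)) · u_1 = 0  (should be 0).
Check: (v - proj_W(v)) · u_2 = 0  (should be 0).
Result: proj_W(v) = (41/101, 206/101, -213/101).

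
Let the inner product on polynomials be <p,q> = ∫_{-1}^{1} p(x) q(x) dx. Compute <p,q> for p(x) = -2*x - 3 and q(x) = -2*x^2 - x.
<p,q> = 16/3

Expand the product: p(x)·q(x) = 4*x^3 + 8*x^2 + 3*x.
∫_{-1}^{1} of each monomial x^k gives [2/(k+1) if k even, 0 if k odd]. Integrating term-by-term (or equivalently evaluating the antiderivative F(x) = x^4 + 8*x^3/3 + 3*x^2/2 at the endpoints):
  F(1) − F(−1) = 31/6 − (-1/6) = 16/3.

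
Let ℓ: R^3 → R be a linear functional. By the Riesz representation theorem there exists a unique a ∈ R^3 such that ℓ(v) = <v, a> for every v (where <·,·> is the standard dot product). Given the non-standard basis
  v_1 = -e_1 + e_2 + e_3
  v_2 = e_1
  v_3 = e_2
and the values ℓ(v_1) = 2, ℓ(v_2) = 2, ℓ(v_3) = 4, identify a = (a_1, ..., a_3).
a = (2, 4, 0)

Write a = (a_1, ..., a_3) in the standard basis. For each basis vector v_i, ℓ(v_i) = <v_i, a> is a linear equation in the a_j's. Collect the n equations into a matrix system V a = ℓ, where row i of V is v_i (expressed in the standard basis). Since V is invertible (lower-triangular with 1s on the diagonal, up to permutation), solve by back-substitution:
  V =
[[-1, 1, 1],
 [1, 0, 0],
 [0, 1, 0]]
  V a = (2, 2, 4)
Solving gives a = (2, 4, 0).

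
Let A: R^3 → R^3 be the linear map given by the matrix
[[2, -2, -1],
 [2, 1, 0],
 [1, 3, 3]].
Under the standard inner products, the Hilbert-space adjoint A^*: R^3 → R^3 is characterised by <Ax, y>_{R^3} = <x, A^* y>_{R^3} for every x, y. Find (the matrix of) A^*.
A^* = A^T =
[[2, 2, 1],
 [-2, 1, 3],
 [-1, 0, 3]]

For real matrices with standard dot products, the defining identity <Ax, y> = <x, A^* y> gives (Ax)^T y = x^T (A^*) y, i.e. x^T A^T y = x^T (A^*) y. Since this holds for all x, y, we must have A^* = A^T. Therefore
A^* =
[[2, 2, 1],
 [-2, 1, 3],
 [-1, 0, 3]].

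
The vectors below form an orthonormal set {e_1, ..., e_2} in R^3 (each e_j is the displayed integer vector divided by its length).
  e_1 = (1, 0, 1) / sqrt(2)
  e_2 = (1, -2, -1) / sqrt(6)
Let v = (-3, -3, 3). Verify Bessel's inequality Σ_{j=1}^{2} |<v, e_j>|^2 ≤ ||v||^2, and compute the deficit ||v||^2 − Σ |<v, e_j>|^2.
Σ |<v, e_j>|^2 = 0; ||v||^2 = 27; deficit = 27

Write each e_j = u_j / sqrt(<u_j, u_j>) where u_j is the displayed integer vector. Then <v, e_j> = <v, u_j> / sqrt(<u_j, u_j>), so |<v, e_j>|^2 = <v, u_j>^2 / <u_j, u_j>.
Coefficients: <v, e_1> = 0/sqrt(2), <v, e_2> = 0/sqrt(6).
Square and sum: Σ |<v, e_j>|^2 = 0.
Compute ||v||^2 = v·v = 27.
Deficit = 27 − 0 = 27 ≥ 0, confirming Bessel's inequality. (The deficit equals ||v − Σ <v,e_j> e_j||^2, the squared distance from v to span{e_j}.)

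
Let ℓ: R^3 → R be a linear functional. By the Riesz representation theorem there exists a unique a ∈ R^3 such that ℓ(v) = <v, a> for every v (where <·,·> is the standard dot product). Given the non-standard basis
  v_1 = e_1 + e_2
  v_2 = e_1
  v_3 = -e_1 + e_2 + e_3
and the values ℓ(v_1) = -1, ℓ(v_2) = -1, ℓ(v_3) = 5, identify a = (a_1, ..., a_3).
a = (-1, 0, 4)

Write a = (a_1, ..., a_3) in the standard basis. For each basis vector v_i, ℓ(v_i) = <v_i, a> is a linear equation in the a_j's. Collect the n equations into a matrix system V a = ℓ, where row i of V is v_i (expressed in the standard basis). Since V is invertible (lower-triangular with 1s on the diagonal, up to permutation), solve by back-substitution:
  V =
[[1, 1, 0],
 [1, 0, 0],
 [-1, 1, 1]]
  V a = (-1, -1, 5)
Solving gives a = (-1, 0, 4).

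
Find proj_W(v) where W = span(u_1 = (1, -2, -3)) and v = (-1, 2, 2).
proj_W(v) = (-11/14, 11/7, 33/14)

Set up U = [u_1 | ... | u_1] ∈ R^(3×1). The projector onto W = col(U) is P = U (U^T U)^(-1) U^T.
Compute U^T U =
  [14],
and U^T v = (-11).
Solve U^T U · c = U^T v for the coefficients: c = (-11/14). The projection is proj_W(v) = U c.
Check: (v - proj_W(v)) · u_1 = 0  (should be 0).
Result: proj_W(v) = (-11/14, 11/7, 33/14).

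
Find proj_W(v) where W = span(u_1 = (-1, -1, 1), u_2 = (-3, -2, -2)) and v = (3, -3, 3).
proj_W(v) = (5/7, -1/7, 25/7)

Set up U = [u_1 | ... | u_2] ∈ R^(3×2). The projector onto W = col(U) is P = U (U^T U)^(-1) U^T.
Compute U^T U =
  [3, 3]
  [3, 17],
and U^T v = (3, -9).
Solve U^T U · c = U^T v for the coefficients: c = (13/7, -6/7). The projection is proj_W(v) = U c.
Check: (v - proj_W(v)) · u_1 = 0  (should be 0).
Check: (v - proj_W(v)) · u_2 = 0  (should be 0).
Result: proj_W(v) = (5/7, -1/7, 25/7).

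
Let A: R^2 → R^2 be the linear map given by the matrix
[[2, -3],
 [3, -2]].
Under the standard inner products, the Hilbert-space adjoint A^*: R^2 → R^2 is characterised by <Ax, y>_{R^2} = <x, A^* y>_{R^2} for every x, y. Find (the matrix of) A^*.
A^* = A^T =
[[2, 3],
 [-3, -2]]

For real matrices with standard dot products, the defining identity <Ax, y> = <x, A^* y> gives (Ax)^T y = x^T (A^*) y, i.e. x^T A^T y = x^T (A^*) y. Since this holds for all x, y, we must have A^* = A^T. Therefore
A^* =
[[2, 3],
 [-3, -2]].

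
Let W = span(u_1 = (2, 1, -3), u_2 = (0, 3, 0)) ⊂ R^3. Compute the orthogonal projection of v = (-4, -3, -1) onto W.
proj_W(v) = (-10/13, -3, 15/13)

Set up U = [u_1 | ... | u_2] ∈ R^(3×2). The projector onto W = col(U) is P = U (U^T U)^(-1) U^T.
Compute U^T U =
  [14, 3]
  [3, 9],
and U^T v = (-8, -9).
Solve U^T U · c = U^T v for the coefficients: c = (-5/13, -34/39). The projection is proj_W(v) = U c.
Check: (v - proj_W(v)) · u_1 = 0  (should be 0).
Check: (v - proj_W(v)) · u_2 = 0  (should be 0).
Result: proj_W(v) = (-10/13, -3, 15/13).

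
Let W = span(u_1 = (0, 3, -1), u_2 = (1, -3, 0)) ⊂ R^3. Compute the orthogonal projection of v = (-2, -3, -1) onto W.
proj_W(v) = (-2/19, -45/19, 17/19)

Set up U = [u_1 | ... | u_2] ∈ R^(3×2). The projector onto W = col(U) is P = U (U^T U)^(-1) U^T.
Compute U^T U =
  [10, -9]
  [-9, 10],
and U^T v = (-8, 7).
Solve U^T U · c = U^T v for the coefficients: c = (-17/19, -2/19). The projection is proj_W(v) = U c.
Check: (v - proj_W(v)) · u_1 = 0  (should be 0).
Check: (v - proj_W(v)) · u_2 = 0  (should be 0).
Result: proj_W(v) = (-2/19, -45/19, 17/19).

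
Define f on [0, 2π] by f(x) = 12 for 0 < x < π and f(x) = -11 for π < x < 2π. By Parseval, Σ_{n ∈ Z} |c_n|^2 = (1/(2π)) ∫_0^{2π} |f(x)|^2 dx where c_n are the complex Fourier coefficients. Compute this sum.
Σ |c_n|^2 = 265/2

Parseval equates the L^2 energy of f (normalised by 1/(2π)) with the ℓ^2 sum of its Fourier coefficients: (1/(2π)) ∫_0^{2π} |f|^2 = Σ |c_n|^2.
Compute the left side: (1/(2π)) [∫_0^π 12^2 dx + ∫_π^{2π} (-11)^2 dx] = (1/(2π)) · (144π + 121π) = (144 + 121)/2 = 265/2.
So Σ_{n ∈ Z} |c_n|^2 = 265/2.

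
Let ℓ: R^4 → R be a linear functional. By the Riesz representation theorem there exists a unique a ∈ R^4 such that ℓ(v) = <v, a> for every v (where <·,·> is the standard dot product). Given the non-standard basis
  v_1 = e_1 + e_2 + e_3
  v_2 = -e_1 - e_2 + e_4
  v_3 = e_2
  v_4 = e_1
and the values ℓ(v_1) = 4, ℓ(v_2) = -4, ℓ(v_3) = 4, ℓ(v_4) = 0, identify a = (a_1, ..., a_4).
a = (0, 4, 0, 0)

Write a = (a_1, ..., a_4) in the standard basis. For each basis vector v_i, ℓ(v_i) = <v_i, a> is a linear equation in the a_j's. Collect the n equations into a matrix system V a = ℓ, where row i of V is v_i (expressed in the standard basis). Since V is invertible (lower-triangular with 1s on the diagonal, up to permutation), solve by back-substitution:
  V =
[[1, 1, 1, 0],
 [-1, -1, 0, 1],
 [0, 1, 0, 0],
 [1, 0, 0, 0]]
  V a = (4, -4, 4, 0)
Solving gives a = (0, 4, 0, 0).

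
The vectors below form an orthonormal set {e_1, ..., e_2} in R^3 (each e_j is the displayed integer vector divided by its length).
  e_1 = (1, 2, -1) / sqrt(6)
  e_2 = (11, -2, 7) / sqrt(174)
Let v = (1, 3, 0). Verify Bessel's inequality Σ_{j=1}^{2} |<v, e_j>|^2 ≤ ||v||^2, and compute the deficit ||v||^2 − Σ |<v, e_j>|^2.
Σ |<v, e_j>|^2 = 241/29; ||v||^2 = 10; deficit = 49/29

Write each e_j = u_j / sqrt(<u_j, u_j>) where u_j is the displayed integer vector. Then <v, e_j> = <v, u_j> / sqrt(<u_j, u_j>), so |<v, e_j>|^2 = <v, u_j>^2 / <u_j, u_j>.
Coefficients: <v, e_1> = 7/sqrt(6), <v, e_2> = 5/sqrt(174).
Square and sum: Σ |<v, e_j>|^2 = 241/29.
Compute ||v||^2 = v·v = 10.
Deficit = 10 − 241/29 = 49/29 ≥ 0, confirming Bessel's inequality. (The deficit equals ||v − Σ <v,e_j> e_j||^2, the squared distance from v to span{e_j}.)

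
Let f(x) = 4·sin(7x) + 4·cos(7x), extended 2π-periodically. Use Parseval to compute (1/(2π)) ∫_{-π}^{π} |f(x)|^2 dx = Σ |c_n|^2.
Σ |c_n|^2 = 16

Expand |f|^2 and use orthogonality of {sin(nx), cos(mx)} on [-π, π]:
  ∫_{-π}^{π} sin(nx)^2 dx = π, ∫ cos(mx)^2 dx = π, and cross terms integrate to 0.
So ∫_{-π}^{π} f(x)^2 dx = 4^2 · π + 4^2 · π = (16 + 16)π.
Divide by 2π: (16 + 16)/2 = 16.
By Parseval, this equals Σ |c_n|^2.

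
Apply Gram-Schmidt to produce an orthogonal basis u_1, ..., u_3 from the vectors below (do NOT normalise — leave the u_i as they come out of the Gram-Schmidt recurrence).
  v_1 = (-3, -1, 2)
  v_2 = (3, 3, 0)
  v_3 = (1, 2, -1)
Orthogonal basis:
  u_1 = (-3, -1, 2)
  u_2 = (3/7, 15/7, 12/7)
  u_3 = (-2/3, 2/3, -2/3)

Apply the Gram-Schmidt recurrence
  u_1 = v_1
  u_i = v_i − Σ_{j<i} ((v_i · u_j) / (u_j · u_j)) · u_j.

Step by step this gives:
  u_1 = (-3, -1, 2)
  u_2 = (3/7, 15/7, 12/7)
  u_3 = (-2/3, 2/3, -2/3)

Orthogonality check:
  u_2 · u_1 = 0 (should be 0)
  u_3 · u_1 = 0 (should be 0)
  u_3 · u_2 = 0 (should be 0)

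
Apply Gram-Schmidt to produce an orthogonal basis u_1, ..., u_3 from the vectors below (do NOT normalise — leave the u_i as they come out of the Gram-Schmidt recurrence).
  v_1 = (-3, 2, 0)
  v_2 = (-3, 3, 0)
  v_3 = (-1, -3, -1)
Orthogonal basis:
  u_1 = (-3, 2, 0)
  u_2 = (6/13, 9/13, 0)
  u_3 = (0, 0, -1)

Apply the Gram-Schmidt recurrence
  u_1 = v_1
  u_i = v_i − Σ_{j<i} ((v_i · u_j) / (u_j · u_j)) · u_j.

Step by step this gives:
  u_1 = (-3, 2, 0)
  u_2 = (6/13, 9/13, 0)
  u_3 = (0, 0, -1)

Orthogonality check:
  u_2 · u_1 = 0 (should be 0)
  u_3 · u_1 = 0 (should be 0)
  u_3 · u_2 = 0 (should be 0)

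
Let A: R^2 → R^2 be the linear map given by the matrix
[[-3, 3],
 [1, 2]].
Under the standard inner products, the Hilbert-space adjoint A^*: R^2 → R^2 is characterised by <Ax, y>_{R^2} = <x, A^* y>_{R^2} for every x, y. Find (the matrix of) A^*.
A^* = A^T =
[[-3, 1],
 [3, 2]]

For real matrices with standard dot products, the defining identity <Ax, y> = <x, A^* y> gives (Ax)^T y = x^T (A^*) y, i.e. x^T A^T y = x^T (A^*) y. Since this holds for all x, y, we must have A^* = A^T. Therefore
A^* =
[[-3, 1],
 [3, 2]].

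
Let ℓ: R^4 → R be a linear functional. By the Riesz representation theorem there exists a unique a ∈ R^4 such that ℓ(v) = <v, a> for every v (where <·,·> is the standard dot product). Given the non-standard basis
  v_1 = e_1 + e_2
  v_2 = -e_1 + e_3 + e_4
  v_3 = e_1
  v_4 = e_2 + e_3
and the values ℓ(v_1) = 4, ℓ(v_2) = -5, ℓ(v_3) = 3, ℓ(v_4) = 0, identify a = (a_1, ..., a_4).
a = (3, 1, -1, -1)

Write a = (a_1, ..., a_4) in the standard basis. For each basis vector v_i, ℓ(v_i) = <v_i, a> is a linear equation in the a_j's. Collect the n equations into a matrix system V a = ℓ, where row i of V is v_i (expressed in the standard basis). Since V is invertible (lower-triangular with 1s on the diagonal, up to permutation), solve by back-substitution:
  V =
[[1, 1, 0, 0],
 [-1, 0, 1, 1],
 [1, 0, 0, 0],
 [0, 1, 1, 0]]
  V a = (4, -5, 3, 0)
Solving gives a = (3, 1, -1, -1).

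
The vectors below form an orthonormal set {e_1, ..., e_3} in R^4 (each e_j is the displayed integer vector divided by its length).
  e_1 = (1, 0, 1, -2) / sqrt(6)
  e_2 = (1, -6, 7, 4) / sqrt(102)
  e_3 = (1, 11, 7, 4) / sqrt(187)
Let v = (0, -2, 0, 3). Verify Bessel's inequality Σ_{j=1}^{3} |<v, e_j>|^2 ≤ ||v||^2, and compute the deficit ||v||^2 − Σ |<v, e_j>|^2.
Σ |<v, e_j>|^2 = 134/11; ||v||^2 = 13; deficit = 9/11

Write each e_j = u_j / sqrt(<u_j, u_j>) where u_j is the displayed integer vector. Then <v, e_j> = <v, u_j> / sqrt(<u_j, u_j>), so |<v, e_j>|^2 = <v, u_j>^2 / <u_j, u_j>.
Coefficients: <v, e_1> = -6/sqrt(6), <v, e_2> = 24/sqrt(102), <v, e_3> = -10/sqrt(187).
Square and sum: Σ |<v, e_j>|^2 = 134/11.
Compute ||v||^2 = v·v = 13.
Deficit = 13 − 134/11 = 9/11 ≥ 0, confirming Bessel's inequality. (The deficit equals ||v − Σ <v,e_j> e_j||^2, the squared distance from v to span{e_j}.)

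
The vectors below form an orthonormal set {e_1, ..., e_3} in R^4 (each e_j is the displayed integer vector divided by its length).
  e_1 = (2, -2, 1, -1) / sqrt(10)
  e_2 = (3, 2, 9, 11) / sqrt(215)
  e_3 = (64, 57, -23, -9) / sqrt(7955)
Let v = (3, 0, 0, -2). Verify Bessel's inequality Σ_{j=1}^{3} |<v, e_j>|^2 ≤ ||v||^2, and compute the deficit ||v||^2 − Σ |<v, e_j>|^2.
Σ |<v, e_j>|^2 = 471/37; ||v||^2 = 13; deficit = 10/37

Write each e_j = u_j / sqrt(<u_j, u_j>) where u_j is the displayed integer vector. Then <v, e_j> = <v, u_j> / sqrt(<u_j, u_j>), so |<v, e_j>|^2 = <v, u_j>^2 / <u_j, u_j>.
Coefficients: <v, e_1> = 8/sqrt(10), <v, e_2> = -13/sqrt(215), <v, e_3> = 210/sqrt(7955).
Square and sum: Σ |<v, e_j>|^2 = 471/37.
Compute ||v||^2 = v·v = 13.
Deficit = 13 − 471/37 = 10/37 ≥ 0, confirming Bessel's inequality. (The deficit equals ||v − Σ <v,e_j> e_j||^2, the squared distance from v to span{e_j}.)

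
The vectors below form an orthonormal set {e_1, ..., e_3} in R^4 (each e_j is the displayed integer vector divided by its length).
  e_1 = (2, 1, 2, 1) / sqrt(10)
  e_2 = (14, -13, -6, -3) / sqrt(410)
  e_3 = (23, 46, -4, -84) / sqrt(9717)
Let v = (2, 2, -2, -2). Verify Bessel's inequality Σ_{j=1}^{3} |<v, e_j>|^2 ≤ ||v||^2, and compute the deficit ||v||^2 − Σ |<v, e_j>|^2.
Σ |<v, e_j>|^2 = 2636/237; ||v||^2 = 16; deficit = 1156/237

Write each e_j = u_j / sqrt(<u_j, u_j>) where u_j is the displayed integer vector. Then <v, e_j> = <v, u_j> / sqrt(<u_j, u_j>), so |<v, e_j>|^2 = <v, u_j>^2 / <u_j, u_j>.
Coefficients: <v, e_1> = 0/sqrt(10), <v, e_2> = 20/sqrt(410), <v, e_3> = 314/sqrt(9717).
Square and sum: Σ |<v, e_j>|^2 = 2636/237.
Compute ||v||^2 = v·v = 16.
Deficit = 16 − 2636/237 = 1156/237 ≥ 0, confirming Bessel's inequality. (The deficit equals ||v − Σ <v,e_j> e_j||^2, the squared distance from v to span{e_j}.)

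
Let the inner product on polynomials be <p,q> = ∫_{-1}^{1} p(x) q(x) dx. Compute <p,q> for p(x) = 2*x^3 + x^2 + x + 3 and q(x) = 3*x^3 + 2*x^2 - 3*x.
<p,q> = 116/35

Expand the product: p(x)·q(x) = 6*x^6 + 7*x^5 - x^4 + 8*x^3 + 3*x^2 - 9*x.
∫_{-1}^{1} of each monomial x^k gives [2/(k+1) if k even, 0 if k odd]. Integrating term-by-term (or equivalently evaluating the antiderivative F(x) = 6*x^7/7 + 7*x^6/6 - x^5/5 + 2*x^4 + x^3 - 9*x^2/2 at the endpoints):
  F(1) − F(−1) = 34/105 − (-314/105) = 116/35.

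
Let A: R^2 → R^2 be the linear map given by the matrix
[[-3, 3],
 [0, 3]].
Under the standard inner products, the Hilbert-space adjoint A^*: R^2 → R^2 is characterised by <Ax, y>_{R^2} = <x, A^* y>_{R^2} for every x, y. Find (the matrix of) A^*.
A^* = A^T =
[[-3, 0],
 [3, 3]]

For real matrices with standard dot products, the defining identity <Ax, y> = <x, A^* y> gives (Ax)^T y = x^T (A^*) y, i.e. x^T A^T y = x^T (A^*) y. Since this holds for all x, y, we must have A^* = A^T. Therefore
A^* =
[[-3, 0],
 [3, 3]].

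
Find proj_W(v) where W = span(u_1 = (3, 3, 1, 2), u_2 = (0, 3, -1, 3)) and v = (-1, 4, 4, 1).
proj_W(v) = (393/241, 522/241, 88/241, 391/241)

Set up U = [u_1 | ... | u_2] ∈ R^(4×2). The projector onto W = col(U) is P = U (U^T U)^(-1) U^T.
Compute U^T U =
  [23, 14]
  [14, 19],
and U^T v = (15, 11).
Solve U^T U · c = U^T v for the coefficients: c = (131/241, 43/241). The projection is proj_W(v) = U c.
Check: (v - proj_W(v)) · u_1 = 0  (should be 0).
Check: (v - proj_W(v)) · u_2 = 0  (should be 0).
Result: proj_W(v) = (393/241, 522/241, 88/241, 391/241).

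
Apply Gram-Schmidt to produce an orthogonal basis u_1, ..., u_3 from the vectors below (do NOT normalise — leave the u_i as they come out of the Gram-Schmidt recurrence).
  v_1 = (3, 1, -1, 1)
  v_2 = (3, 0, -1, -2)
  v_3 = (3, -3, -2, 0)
Orthogonal basis:
  u_1 = (3, 1, -1, 1)
  u_2 = (1, -2/3, -1/3, -8/3)
  u_3 = (9/26, -42/13, -29/26, 14/13)

Apply the Gram-Schmidt recurrence
  u_1 = v_1
  u_i = v_i − Σ_{j<i} ((v_i · u_j) / (u_j · u_j)) · u_j.

Step by step this gives:
  u_1 = (3, 1, -1, 1)
  u_2 = (1, -2/3, -1/3, -8/3)
  u_3 = (9/26, -42/13, -29/26, 14/13)

Orthogonality check:
  u_2 · u_1 = 0 (should be 0)
  u_3 · u_1 = 0 (should be 0)
  u_3 · u_2 = 0 (should be 0)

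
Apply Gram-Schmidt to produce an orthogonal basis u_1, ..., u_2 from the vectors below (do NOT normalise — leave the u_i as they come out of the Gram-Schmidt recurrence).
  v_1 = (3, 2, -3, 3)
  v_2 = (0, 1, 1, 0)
Orthogonal basis:
  u_1 = (3, 2, -3, 3)
  u_2 = (3/31, 33/31, 28/31, 3/31)

Apply the Gram-Schmidt recurrence
  u_1 = v_1
  u_i = v_i − Σ_{j<i} ((v_i · u_j) / (u_j · u_j)) · u_j.

Step by step this gives:
  u_1 = (3, 2, -3, 3)
  u_2 = (3/31, 33/31, 28/31, 3/31)

Orthogonality check:
  u_2 · u_1 = 0 (should be 0)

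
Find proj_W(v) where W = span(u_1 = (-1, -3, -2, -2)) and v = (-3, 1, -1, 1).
proj_W(v) = (0, 0, 0, 0)

Set up U = [u_1 | ... | u_1] ∈ R^(4×1). The projector onto W = col(U) is P = U (U^T U)^(-1) U^T.
Compute U^T U =
  [18],
and U^T v = (0).
Solve U^T U · c = U^T v for the coefficients: c = (0). The projection is proj_W(v) = U c.
Check: (v - proj_W(v)) · u_1 = 0  (should be 0).
Result: proj_W(v) = (0, 0, 0, 0).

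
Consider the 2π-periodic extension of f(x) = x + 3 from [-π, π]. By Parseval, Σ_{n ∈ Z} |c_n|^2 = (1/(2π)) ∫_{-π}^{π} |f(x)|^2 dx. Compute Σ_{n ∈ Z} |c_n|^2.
Σ |c_n|^2 = π^2/3 + 9

Expand and integrate term by term over [-π, π]:
  ∫ (x)^2 dx = 1·(2π^3/3); ∫ 2·1·(3)·x dx = 0 (odd integrand); ∫ 3^2 dx = 9·2π.
So (1/(2π)) ∫_{-π}^{π} (x + 3)^2 dx = 1π^2/3 + 9 = π^2/3 + 9.
Parseval ⇒ Σ |c_n|^2 = π^2/3 + 9.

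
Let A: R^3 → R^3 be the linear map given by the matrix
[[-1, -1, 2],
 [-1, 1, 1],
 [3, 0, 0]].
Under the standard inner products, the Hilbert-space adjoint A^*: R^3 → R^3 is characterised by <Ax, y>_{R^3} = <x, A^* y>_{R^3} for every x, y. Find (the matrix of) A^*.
A^* = A^T =
[[-1, -1, 3],
 [-1, 1, 0],
 [2, 1, 0]]

For real matrices with standard dot products, the defining identity <Ax, y> = <x, A^* y> gives (Ax)^T y = x^T (A^*) y, i.e. x^T A^T y = x^T (A^*) y. Since this holds for all x, y, we must have A^* = A^T. Therefore
A^* =
[[-1, -1, 3],
 [-1, 1, 0],
 [2, 1, 0]].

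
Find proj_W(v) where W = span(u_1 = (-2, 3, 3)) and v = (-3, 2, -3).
proj_W(v) = (-3/11, 9/22, 9/22)

Set up U = [u_1 | ... | u_1] ∈ R^(3×1). The projector onto W = col(U) is P = U (U^T U)^(-1) U^T.
Compute U^T U =
  [22],
and U^T v = (3).
Solve U^T U · c = U^T v for the coefficients: c = (3/22). The projection is proj_W(v) = U c.
Check: (v - proj_W(v)) · u_1 = 0  (should be 0).
Result: proj_W(v) = (-3/11, 9/22, 9/22).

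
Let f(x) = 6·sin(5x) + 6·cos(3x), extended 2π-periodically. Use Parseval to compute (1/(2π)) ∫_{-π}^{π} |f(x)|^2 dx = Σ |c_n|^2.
Σ |c_n|^2 = 36

Expand |f|^2 and use orthogonality of {sin(nx), cos(mx)} on [-π, π]:
  ∫_{-π}^{π} sin(nx)^2 dx = π, ∫ cos(mx)^2 dx = π, and cross terms integrate to 0.
So ∫_{-π}^{π} f(x)^2 dx = 6^2 · π + 6^2 · π = (36 + 36)π.
Divide by 2π: (36 + 36)/2 = 36.
By Parseval, this equals Σ |c_n|^2.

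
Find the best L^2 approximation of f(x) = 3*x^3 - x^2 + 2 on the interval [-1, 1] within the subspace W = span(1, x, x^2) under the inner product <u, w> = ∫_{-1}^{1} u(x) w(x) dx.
g(x) = -x^2 + 9*x/5 + 2

The best approximation g ∈ W is the orthogonal projection of f onto W. Writing g = a_0 + a_1 x + a_2 x^2, the coefficients solve the normal equations G · a = b where
  G_{ij} = <φ_i, φ_j> and b_i = <f, φ_i>, with φ_0 = 1, φ_1 = x, φ_2 = x^2.
G =
  [2, 0, 2/3]
  [0, 2/3, 0]
  [2/3, 0, 2/5],
b = (10/3, 6/5, 14/15).
Solving gives a_0 = 2, a_1 = 9/5, a_2 = -1, so
  g(x) = -x^2 + 9*x/5 + 2.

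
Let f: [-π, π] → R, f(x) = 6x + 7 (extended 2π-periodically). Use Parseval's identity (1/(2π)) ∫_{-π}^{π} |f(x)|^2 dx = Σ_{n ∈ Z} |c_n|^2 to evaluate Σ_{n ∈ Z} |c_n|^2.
Σ |c_n|^2 = 12π^2 + 49

Expand and integrate term by term over [-π, π]:
  ∫ (6x)^2 dx = 36·(2π^3/3); ∫ 2·6·(7)·x dx = 0 (odd integrand); ∫ 7^2 dx = 49·2π.
So (1/(2π)) ∫_{-π}^{π} (6x + 7)^2 dx = 36π^2/3 + 49 = 12π^2 + 49.
Parseval ⇒ Σ |c_n|^2 = 12π^2 + 49.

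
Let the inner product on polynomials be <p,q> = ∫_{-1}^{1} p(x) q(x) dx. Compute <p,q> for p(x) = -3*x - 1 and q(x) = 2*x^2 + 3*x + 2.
<p,q> = -34/3

Expand the product: p(x)·q(x) = -6*x^3 - 11*x^2 - 9*x - 2.
∫_{-1}^{1} of each monomial x^k gives [2/(k+1) if k even, 0 if k odd]. Integrating term-by-term (or equivalently evaluating the antiderivative F(x) = -3*x^4/2 - 11*x^3/3 - 9*x^2/2 - 2*x at the endpoints):
  F(1) − F(−1) = -35/3 − (-1/3) = -34/3.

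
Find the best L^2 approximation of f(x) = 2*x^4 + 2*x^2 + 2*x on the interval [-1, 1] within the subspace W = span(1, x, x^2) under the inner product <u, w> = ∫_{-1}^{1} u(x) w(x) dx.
g(x) = 26*x^2/7 + 2*x - 6/35

The best approximation g ∈ W is the orthogonal projection of f onto W. Writing g = a_0 + a_1 x + a_2 x^2, the coefficients solve the normal equations G · a = b where
  G_{ij} = <φ_i, φ_j> and b_i = <f, φ_i>, with φ_0 = 1, φ_1 = x, φ_2 = x^2.
G =
  [2, 0, 2/3]
  [0, 2/3, 0]
  [2/3, 0, 2/5],
b = (32/15, 4/3, 48/35).
Solving gives a_0 = -6/35, a_1 = 2, a_2 = 26/7, so
  g(x) = 26*x^2/7 + 2*x - 6/35.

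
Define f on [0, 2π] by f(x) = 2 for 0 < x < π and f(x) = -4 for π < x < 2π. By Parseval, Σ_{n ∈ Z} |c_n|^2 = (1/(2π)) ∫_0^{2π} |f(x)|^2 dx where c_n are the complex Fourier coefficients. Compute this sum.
Σ |c_n|^2 = 10

Parseval equates the L^2 energy of f (normalised by 1/(2π)) with the ℓ^2 sum of its Fourier coefficients: (1/(2π)) ∫_0^{2π} |f|^2 = Σ |c_n|^2.
Compute the left side: (1/(2π)) [∫_0^π 2^2 dx + ∫_π^{2π} (-4)^2 dx] = (1/(2π)) · (4π + 16π) = (4 + 16)/2 = 10.
So Σ_{n ∈ Z} |c_n|^2 = 10.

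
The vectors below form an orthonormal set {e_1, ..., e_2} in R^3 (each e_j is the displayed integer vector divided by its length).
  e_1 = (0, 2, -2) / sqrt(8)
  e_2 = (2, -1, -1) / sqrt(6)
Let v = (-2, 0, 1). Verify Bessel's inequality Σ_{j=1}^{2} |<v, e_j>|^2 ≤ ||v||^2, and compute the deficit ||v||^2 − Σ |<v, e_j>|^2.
Σ |<v, e_j>|^2 = 14/3; ||v||^2 = 5; deficit = 1/3

Write each e_j = u_j / sqrt(<u_j, u_j>) where u_j is the displayed integer vector. Then <v, e_j> = <v, u_j> / sqrt(<u_j, u_j>), so |<v, e_j>|^2 = <v, u_j>^2 / <u_j, u_j>.
Coefficients: <v, e_1> = -2/sqrt(8), <v, e_2> = -5/sqrt(6).
Square and sum: Σ |<v, e_j>|^2 = 14/3.
Compute ||v||^2 = v·v = 5.
Deficit = 5 − 14/3 = 1/3 ≥ 0, confirming Bessel's inequality. (The deficit equals ||v − Σ <v,e_j> e_j||^2, the squared distance from v to span{e_j}.)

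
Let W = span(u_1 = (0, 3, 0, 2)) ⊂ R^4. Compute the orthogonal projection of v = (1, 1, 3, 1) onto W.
proj_W(v) = (0, 15/13, 0, 10/13)

Set up U = [u_1 | ... | u_1] ∈ R^(4×1). The projector onto W = col(U) is P = U (U^T U)^(-1) U^T.
Compute U^T U =
  [13],
and U^T v = (5).
Solve U^T U · c = U^T v for the coefficients: c = (5/13). The projection is proj_W(v) = U c.
Check: (v - proj_W(v)) · u_1 = 0  (should be 0).
Result: proj_W(v) = (0, 15/13, 0, 10/13).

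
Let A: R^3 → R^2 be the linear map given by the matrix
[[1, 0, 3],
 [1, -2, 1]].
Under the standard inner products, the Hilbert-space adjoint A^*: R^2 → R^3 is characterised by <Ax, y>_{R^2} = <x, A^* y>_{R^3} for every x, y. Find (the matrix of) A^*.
A^* = A^T =
[[1, 1],
 [0, -2],
 [3, 1]]

For real matrices with standard dot products, the defining identity <Ax, y> = <x, A^* y> gives (Ax)^T y = x^T (A^*) y, i.e. x^T A^T y = x^T (A^*) y. Since this holds for all x, y, we must have A^* = A^T. Therefore
A^* =
[[1, 1],
 [0, -2],
 [3, 1]].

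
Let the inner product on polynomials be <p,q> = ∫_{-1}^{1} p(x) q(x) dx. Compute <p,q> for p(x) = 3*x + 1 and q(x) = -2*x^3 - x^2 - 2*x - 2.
<p,q> = -166/15

Expand the product: p(x)·q(x) = -6*x^4 - 5*x^3 - 7*x^2 - 8*x - 2.
∫_{-1}^{1} of each monomial x^k gives [2/(k+1) if k even, 0 if k odd]. Integrating term-by-term (or equivalently evaluating the antiderivative F(x) = -6*x^5/5 - 5*x^4/4 - 7*x^3/3 - 4*x^2 - 2*x at the endpoints):
  F(1) − F(−1) = -647/60 − (17/60) = -166/15.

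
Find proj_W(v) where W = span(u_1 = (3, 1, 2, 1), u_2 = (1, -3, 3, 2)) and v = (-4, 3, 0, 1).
proj_W(v) = (-389/281, 207/281, -495/281, -298/281)

Set up U = [u_1 | ... | u_2] ∈ R^(4×2). The projector onto W = col(U) is P = U (U^T U)^(-1) U^T.
Compute U^T U =
  [15, 8]
  [8, 23],
and U^T v = (-8, -11).
Solve U^T U · c = U^T v for the coefficients: c = (-96/281, -101/281). The projection is proj_W(v) = U c.
Check: (v - proj_W(v)) · u_1 = 0  (should be 0).
Check: (v - proj_W(v)) · u_2 = 0  (should be 0).
Result: proj_W(v) = (-389/281, 207/281, -495/281, -298/281).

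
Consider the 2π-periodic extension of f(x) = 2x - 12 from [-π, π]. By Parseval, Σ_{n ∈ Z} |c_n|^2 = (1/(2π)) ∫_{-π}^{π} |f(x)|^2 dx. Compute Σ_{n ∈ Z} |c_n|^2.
Σ |c_n|^2 = 4π^2/3 + 144

Expand and integrate term by term over [-π, π]:
  ∫ (2x)^2 dx = 4·(2π^3/3); ∫ 2·2·(-12)·x dx = 0 (odd integrand); ∫ (-12)^2 dx = 144·2π.
So (1/(2π)) ∫_{-π}^{π} (2x - 12)^2 dx = 4π^2/3 + 144 = 4π^2/3 + 144.
Parseval ⇒ Σ |c_n|^2 = 4π^2/3 + 144.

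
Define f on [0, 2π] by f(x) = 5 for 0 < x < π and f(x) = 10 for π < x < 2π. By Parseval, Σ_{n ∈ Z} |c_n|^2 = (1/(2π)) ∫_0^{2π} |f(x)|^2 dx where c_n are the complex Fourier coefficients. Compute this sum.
Σ |c_n|^2 = 125/2

Parseval equates the L^2 energy of f (normalised by 1/(2π)) with the ℓ^2 sum of its Fourier coefficients: (1/(2π)) ∫_0^{2π} |f|^2 = Σ |c_n|^2.
Compute the left side: (1/(2π)) [∫_0^π 5^2 dx + ∫_π^{2π} 10^2 dx] = (1/(2π)) · (25π + 100π) = (25 + 100)/2 = 125/2.
So Σ_{n ∈ Z} |c_n|^2 = 125/2.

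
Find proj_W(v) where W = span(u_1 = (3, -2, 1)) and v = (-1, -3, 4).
proj_W(v) = (3/2, -1, 1/2)

Set up U = [u_1 | ... | u_1] ∈ R^(3×1). The projector onto W = col(U) is P = U (U^T U)^(-1) U^T.
Compute U^T U =
  [14],
and U^T v = (7).
Solve U^T U · c = U^T v for the coefficients: c = (1/2). The projection is proj_W(v) = U c.
Check: (v - proj_W(v)) · u_1 = 0  (should be 0).
Result: proj_W(v) = (3/2, -1, 1/2).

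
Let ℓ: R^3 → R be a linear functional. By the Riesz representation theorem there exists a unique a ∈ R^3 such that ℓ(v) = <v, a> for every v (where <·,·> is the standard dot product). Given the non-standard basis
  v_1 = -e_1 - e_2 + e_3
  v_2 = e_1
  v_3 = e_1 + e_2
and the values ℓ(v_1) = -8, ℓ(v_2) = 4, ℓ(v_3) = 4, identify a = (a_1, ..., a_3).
a = (4, 0, -4)

Write a = (a_1, ..., a_3) in the standard basis. For each basis vector v_i, ℓ(v_i) = <v_i, a> is a linear equation in the a_j's. Collect the n equations into a matrix system V a = ℓ, where row i of V is v_i (expressed in the standard basis). Since V is invertible (lower-triangular with 1s on the diagonal, up to permutation), solve by back-substitution:
  V =
[[-1, -1, 1],
 [1, 0, 0],
 [1, 1, 0]]
  V a = (-8, 4, 4)
Solving gives a = (4, 0, -4).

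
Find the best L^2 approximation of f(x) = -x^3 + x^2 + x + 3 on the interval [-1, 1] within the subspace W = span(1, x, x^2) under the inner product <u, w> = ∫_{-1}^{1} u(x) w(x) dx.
g(x) = x^2 + 2*x/5 + 3

The best approximation g ∈ W is the orthogonal projection of f onto W. Writing g = a_0 + a_1 x + a_2 x^2, the coefficients solve the normal equations G · a = b where
  G_{ij} = <φ_i, φ_j> and b_i = <f, φ_i>, with φ_0 = 1, φ_1 = x, φ_2 = x^2.
G =
  [2, 0, 2/3]
  [0, 2/3, 0]
  [2/3, 0, 2/5],
b = (20/3, 4/15, 12/5).
Solving gives a_0 = 3, a_1 = 2/5, a_2 = 1, so
  g(x) = x^2 + 2*x/5 + 3.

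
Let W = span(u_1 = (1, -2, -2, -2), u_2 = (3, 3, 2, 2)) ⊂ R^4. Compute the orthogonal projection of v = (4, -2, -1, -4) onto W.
proj_W(v) = (862/217, -410/217, -556/217, -556/217)

Set up U = [u_1 | ... | u_2] ∈ R^(4×2). The projector onto W = col(U) is P = U (U^T U)^(-1) U^T.
Compute U^T U =
  [13, -11]
  [-11, 26],
and U^T v = (18, -4).
Solve U^T U · c = U^T v for the coefficients: c = (424/217, 146/217). The projection is proj_W(v) = U c.
Check: (v - proj_W(v)) · u_1 = 0  (should be 0).
Check: (v - proj_W(v)) · u_2 = 0  (should be 0).
Result: proj_W(v) = (862/217, -410/217, -556/217, -556/217).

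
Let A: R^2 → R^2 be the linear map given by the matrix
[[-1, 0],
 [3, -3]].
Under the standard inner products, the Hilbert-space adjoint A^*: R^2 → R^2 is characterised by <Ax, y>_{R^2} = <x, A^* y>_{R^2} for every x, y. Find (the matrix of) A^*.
A^* = A^T =
[[-1, 3],
 [0, -3]]

For real matrices with standard dot products, the defining identity <Ax, y> = <x, A^* y> gives (Ax)^T y = x^T (A^*) y, i.e. x^T A^T y = x^T (A^*) y. Since this holds for all x, y, we must have A^* = A^T. Therefore
A^* =
[[-1, 3],
 [0, -3]].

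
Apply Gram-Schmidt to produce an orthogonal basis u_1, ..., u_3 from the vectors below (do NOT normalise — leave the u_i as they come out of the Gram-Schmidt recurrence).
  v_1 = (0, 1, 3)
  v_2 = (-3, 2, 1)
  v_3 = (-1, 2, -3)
Orthogonal basis:
  u_1 = (0, 1, 3)
  u_2 = (-3, 3/2, -1/2)
  u_3 = (22/23, 198/115, -66/115)

Apply the Gram-Schmidt recurrence
  u_1 = v_1
  u_i = v_i − Σ_{j<i} ((v_i · u_j) / (u_j · u_j)) · u_j.

Step by step this gives:
  u_1 = (0, 1, 3)
  u_2 = (-3, 3/2, -1/2)
  u_3 = (22/23, 198/115, -66/115)

Orthogonality check:
  u_2 · u_1 = 0 (should be 0)
  u_3 · u_1 = 0 (should be 0)
  u_3 · u_2 = 0 (should be 0)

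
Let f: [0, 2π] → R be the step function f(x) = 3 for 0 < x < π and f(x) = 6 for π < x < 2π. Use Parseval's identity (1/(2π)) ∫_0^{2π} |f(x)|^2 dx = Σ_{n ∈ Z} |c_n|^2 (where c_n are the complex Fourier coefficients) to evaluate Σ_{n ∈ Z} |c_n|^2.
Σ |c_n|^2 = 45/2

Parseval equates the L^2 energy of f (normalised by 1/(2π)) with the ℓ^2 sum of its Fourier coefficients: (1/(2π)) ∫_0^{2π} |f|^2 = Σ |c_n|^2.
Compute the left side: (1/(2π)) [∫_0^π 3^2 dx + ∫_π^{2π} 6^2 dx] = (1/(2π)) · (9π + 36π) = (9 + 36)/2 = 45/2.
So Σ_{n ∈ Z} |c_n|^2 = 45/2.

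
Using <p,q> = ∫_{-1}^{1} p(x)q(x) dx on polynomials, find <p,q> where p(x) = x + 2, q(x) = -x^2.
<p,q> = -4/3

Expand the product: p(x)·q(x) = -x^3 - 2*x^2.
∫_{-1}^{1} of each monomial x^k gives [2/(k+1) if k even, 0 if k odd]. Integrating term-by-term (or equivalently evaluating the antiderivative F(x) = -x^4/4 - 2*x^3/3 at the endpoints):
  F(1) − F(−1) = -11/12 − (5/12) = -4/3.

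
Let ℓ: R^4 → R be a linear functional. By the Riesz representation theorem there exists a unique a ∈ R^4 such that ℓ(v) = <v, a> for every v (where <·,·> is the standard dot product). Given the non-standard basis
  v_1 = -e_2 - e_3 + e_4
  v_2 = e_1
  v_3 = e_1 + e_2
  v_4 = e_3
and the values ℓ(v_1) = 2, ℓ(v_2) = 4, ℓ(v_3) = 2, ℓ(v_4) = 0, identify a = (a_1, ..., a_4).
a = (4, -2, 0, 0)

Write a = (a_1, ..., a_4) in the standard basis. For each basis vector v_i, ℓ(v_i) = <v_i, a> is a linear equation in the a_j's. Collect the n equations into a matrix system V a = ℓ, where row i of V is v_i (expressed in the standard basis). Since V is invertible (lower-triangular with 1s on the diagonal, up to permutation), solve by back-substitution:
  V =
[[0, -1, -1, 1],
 [1, 0, 0, 0],
 [1, 1, 0, 0],
 [0, 0, 1, 0]]
  V a = (2, 4, 2, 0)
Solving gives a = (4, -2, 0, 0).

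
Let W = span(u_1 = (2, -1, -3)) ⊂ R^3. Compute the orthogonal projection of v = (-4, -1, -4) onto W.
proj_W(v) = (5/7, -5/14, -15/14)

Set up U = [u_1 | ... | u_1] ∈ R^(3×1). The projector onto W = col(U) is P = U (U^T U)^(-1) U^T.
Compute U^T U =
  [14],
and U^T v = (5).
Solve U^T U · c = U^T v for the coefficients: c = (5/14). The projection is proj_W(v) = U c.
Check: (v - proj_W(v)) · u_1 = 0  (should be 0).
Result: proj_W(v) = (5/7, -5/14, -15/14).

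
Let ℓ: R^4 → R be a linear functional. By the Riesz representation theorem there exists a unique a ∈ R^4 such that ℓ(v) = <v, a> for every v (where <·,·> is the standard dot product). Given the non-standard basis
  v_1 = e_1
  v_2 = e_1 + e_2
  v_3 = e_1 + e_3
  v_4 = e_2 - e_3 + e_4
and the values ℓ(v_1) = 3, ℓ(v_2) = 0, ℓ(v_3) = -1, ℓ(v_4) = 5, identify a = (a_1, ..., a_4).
a = (3, -3, -4, 4)

Write a = (a_1, ..., a_4) in the standard basis. For each basis vector v_i, ℓ(v_i) = <v_i, a> is a linear equation in the a_j's. Collect the n equations into a matrix system V a = ℓ, where row i of V is v_i (expressed in the standard basis). Since V is invertible (lower-triangular with 1s on the diagonal, up to permutation), solve by back-substitution:
  V =
[[1, 0, 0, 0],
 [1, 1, 0, 0],
 [1, 0, 1, 0],
 [0, 1, -1, 1]]
  V a = (3, 0, -1, 5)
Solving gives a = (3, -3, -4, 4).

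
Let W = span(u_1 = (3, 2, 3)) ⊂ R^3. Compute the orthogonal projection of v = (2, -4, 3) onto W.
proj_W(v) = (21/22, 7/11, 21/22)

Set up U = [u_1 | ... | u_1] ∈ R^(3×1). The projector onto W = col(U) is P = U (U^T U)^(-1) U^T.
Compute U^T U =
  [22],
and U^T v = (7).
Solve U^T U · c = U^T v for the coefficients: c = (7/22). The projection is proj_W(v) = U c.
Check: (v - proj_W(v)) · u_1 = 0  (should be 0).
Result: proj_W(v) = (21/22, 7/11, 21/22).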